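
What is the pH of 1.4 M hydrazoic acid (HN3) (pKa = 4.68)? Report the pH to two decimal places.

pH = 2.27

HN3 ⇌ N3- + H+
Ka = 10^(−4.68) = 2.09 × 10^-5
Ka = [H+]²/(1.4 − [H+]) = 2.09 × 10^-5
Since Ka ≪ C₀, [H+] ≈ √(Ka·C₀) = 5.41 × 10^-3 M.
pH = −log[H+] = −log(5.41 × 10^-3) = 2.27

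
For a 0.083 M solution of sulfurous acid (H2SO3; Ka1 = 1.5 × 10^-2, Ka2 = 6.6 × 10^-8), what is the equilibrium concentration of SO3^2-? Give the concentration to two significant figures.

First ionization gives [H+] ≈ [HSO3-] = 2.86 × 10^-2 M.
Second step: Ka2 = [H+][SO3^2-]/[HSO3-] ≈ [SO3^2-] (since [H+] ≈ [HSO3-]).
So [SO3^2-] ≈ Ka2.

6.6 × 10^-8 M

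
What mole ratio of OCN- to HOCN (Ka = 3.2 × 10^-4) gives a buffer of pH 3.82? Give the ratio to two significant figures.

pKa = -log(3.2 × 10^-4) = 3.495
pH = pKa + log(r) ⇒ log(r) = 3.82 − 3.495 = +0.325
r = [OCN-]/[HOCN] = 10^(+0.325) = 2.11

ratio = 2.1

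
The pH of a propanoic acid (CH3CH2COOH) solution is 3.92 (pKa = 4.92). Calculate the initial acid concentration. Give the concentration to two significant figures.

[H+] = 10^(-3.92) = 1.20 × 10^-4 M = x
Ka = 10^(−4.92) = 1.20 × 10^-5
Ka = x²/(C₀ − x) ⇒ C₀ = x + x²/Ka
C₀ = 1.20 × 10^-4 + (1.20 × 10^-4)²/(1.20 × 10^-5) = 1.32 × 10^-3 M

C₀ = 1.3 × 10^-3 M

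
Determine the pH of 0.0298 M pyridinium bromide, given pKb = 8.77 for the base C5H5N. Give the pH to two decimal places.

C5H5NH+ is the conjugate acid of the weak base C5H5N.
Kb = 10^(−8.77) = 1.70 × 10^-9
Ka = Kw/Kb = 1.0×10^-14 / 1.70 × 10^-9 = 5.88 × 10^-6
From the ICE table, Ka = [H+]²/(0.0298 − [H+]) = 5.88 × 10^-6.
Assume [H+] ≪ 0.0298: [H+] ≈ √(5.88 × 10^-6 × 0.0298) = 4.19 × 10^-4 M
pH = −log[H+] = −log(4.19 × 10^-4) = 3.38

pH = 3.38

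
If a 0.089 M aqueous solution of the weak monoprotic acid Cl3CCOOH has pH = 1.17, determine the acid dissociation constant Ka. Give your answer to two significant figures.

Ka = 2.1 × 10^-1

[H+] = 10^(-1.17) = 6.76 × 10^-2 M
At equilibrium [HA] = 0.089 − 6.76 × 10^-2 = 2.14 × 10^-2 M
Ka = [H+][A-]/[HA] = (6.76 × 10^-2)² / 2.14 × 10^-2 = 2.1 × 10^-1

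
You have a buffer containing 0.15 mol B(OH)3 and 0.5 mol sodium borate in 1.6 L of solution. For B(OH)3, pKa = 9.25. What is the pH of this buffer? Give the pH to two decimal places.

pH = 9.77

Henderson–Hasselbalch: pH = pKa + log([B(OH)4-]/[B(OH)3]) = 9.25 + log(0.5/0.15)
pH = 9.25 + (+0.523) = 9.77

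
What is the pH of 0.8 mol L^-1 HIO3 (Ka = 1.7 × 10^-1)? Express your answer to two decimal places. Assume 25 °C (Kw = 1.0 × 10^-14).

pH = 0.53

HIO3 ⇌ IO3- + H+
Ka = x²/(0.8 − x) = 1.7 × 10^-1
x is not negligible relative to C₀; solve x² + 0.17·x − 0.136 = 0.
x = (−Ka + √(Ka² + 4·Ka·C₀))/2 = 2.93 × 10^-1 M
pH = −log(2.93 × 10^-1) = 0.53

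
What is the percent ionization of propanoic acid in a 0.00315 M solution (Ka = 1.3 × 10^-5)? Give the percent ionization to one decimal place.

CH3CH2COOH ⇌ CH3CH2COO- + H+; let x = [H+] at equilibrium.
Ka = x²/(C₀ − x); solving the quadratic gives x = 1.96 × 10^-4 M.
Fraction ionized = 1.96 × 10^-4 / 0.00315 = 0.0622 → 6.2%

6.2%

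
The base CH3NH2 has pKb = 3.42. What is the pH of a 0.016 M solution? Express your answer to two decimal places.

CH3NH2 + H2O ⇌ CH3NH3+ + OH-
Kb = 10^(−3.42) = 3.80 × 10^-4
From the ICE table, Kb = [OH-]²/(0.016 − [OH-]) = 3.80 × 10^-4.
[OH-] is not negligible relative to C₀; solve [OH-]² + 0.00038·[OH-] − 6.08e-06 = 0.
[OH-] = (−Kb + √(Kb² + 4·Kb·C₀))/2 = 2.28 × 10^-3 M
pOH = −log(2.28 × 10^-3) = 2.64; pH = 14.00 − 2.64 = 11.36

pH = 11.36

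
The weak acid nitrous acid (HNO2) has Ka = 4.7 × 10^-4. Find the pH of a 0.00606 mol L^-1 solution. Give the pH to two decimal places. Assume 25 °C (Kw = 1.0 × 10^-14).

pH = 2.83

HNO2 ⇌ NO2- + H+
Ka = x²/(0.00606 − x) = 4.7 × 10^-4
The 5% rule fails; solving x² + Ka·x − Ka·C₀ = 0 exactly:
x = (−Ka + √(Ka² + 4·Ka·C₀))/2 = 1.47 × 10^-3 M
pH = −log[H+] = −log(1.47 × 10^-3) = 2.83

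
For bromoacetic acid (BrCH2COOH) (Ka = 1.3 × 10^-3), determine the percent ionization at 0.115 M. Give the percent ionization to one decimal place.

BrCH2COOH ⇌ BrCH2COO- + H+; let x = [H+] at equilibrium.
Ka = x²/(C₀ − x); solving the quadratic gives x = 1.16 × 10^-2 M.
% ionization = x/C₀ × 100% = 1.16 × 10^-2/0.115 × 100% = 10.1%

10.1%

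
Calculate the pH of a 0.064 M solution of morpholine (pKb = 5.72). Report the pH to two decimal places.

C4H8ONH + H2O ⇌ C4H8ONH2+ + OH-
Kb = 10^(−5.72) = 1.91 × 10^-6
Kb = [OH-]²/(0.064 − [OH-]) = 1.91 × 10^-6
Assume [OH-] ≪ 0.064: [OH-] ≈ √(1.91 × 10^-6 × 0.064) = 3.50 × 10^-4 M
pOH = 3.46, so pH = 14.00 − pOH = 10.54

pH = 10.54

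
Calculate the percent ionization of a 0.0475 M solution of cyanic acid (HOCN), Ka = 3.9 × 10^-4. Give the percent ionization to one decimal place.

HOCN ⇌ OCN- + H+; let x = [H+] at equilibrium.
Ka = x²/(C₀ − x); solving the quadratic gives x = 4.11 × 10^-3 M.
Fraction ionized = 4.11 × 10^-3 / 0.0475 = 0.0865 → 8.7%

8.7%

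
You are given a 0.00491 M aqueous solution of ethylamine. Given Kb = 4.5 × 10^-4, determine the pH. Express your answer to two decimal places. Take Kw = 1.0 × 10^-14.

pH = 11.11

C2H5NH2 + H2O ⇌ C2H5NH3+ + OH-
From the ICE table, Kb = [OH-]²/(0.00491 − [OH-]) = 4.5 × 10^-4.
The 5% rule fails; solving [OH-]² + Kb·[OH-] − Kb·C₀ = 0 exactly:
[OH-] = (−Kb + √(Kb² + 4·Kb·C₀))/2 = 1.28 × 10^-3 M
pOH = −log(1.28 × 10^-3) = 2.89; pH = 14.00 − 2.89 = 11.11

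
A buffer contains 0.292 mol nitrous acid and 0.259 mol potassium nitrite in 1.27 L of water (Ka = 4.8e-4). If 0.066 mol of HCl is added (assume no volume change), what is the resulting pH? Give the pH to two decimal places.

Added H+ converts NO2- to HNO2: HNO2 → 0.358 mol, NO2- → 0.193 mol.
pKa = −log(4.8 × 10^-4) = 3.319
pH = pKa + log(n_NO2-/n_HNO2) = 3.319 + log(0.193/0.358) = 3.319 + (-0.268)

pH = 3.05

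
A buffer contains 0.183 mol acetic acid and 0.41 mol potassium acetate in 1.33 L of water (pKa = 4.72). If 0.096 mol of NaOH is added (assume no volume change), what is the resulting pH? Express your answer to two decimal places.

After neutralization: n(CH3COOH) = 0.087 mol, n(CH3COO-) = 0.506 mol.
pH = pKa + log(n_CH3COO-/n_CH3COOH) = 4.72 + log(0.506/0.087) = 4.72 + (+0.765)

pH = 5.48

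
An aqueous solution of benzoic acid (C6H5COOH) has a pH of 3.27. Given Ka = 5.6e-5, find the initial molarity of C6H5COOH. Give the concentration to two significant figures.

[H+] = 10^(-3.27) = 5.37 × 10^-4 M = x
Ka = x²/(C₀ − x) ⇒ C₀ = x + x²/Ka
C₀ = 5.37 × 10^-4 + (5.37 × 10^-4)²/(5.6 × 10^-5) = 5.69 × 10^-3 M

C₀ = 5.7 × 10^-3 M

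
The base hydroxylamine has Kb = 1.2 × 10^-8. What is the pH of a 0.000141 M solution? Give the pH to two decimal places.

pH = 8.11

NH2OH + H2O ⇌ NH3OH+ + OH-
Kb = [OH-]²/(0.000141 − [OH-]) = 1.2 × 10^-8
Assume [OH-] ≪ 0.000141: [OH-] ≈ √(1.2 × 10^-8 × 0.000141) = 1.30 × 10^-6 M
Check: 0.92% ionized — well under 5%, approximation valid.
pOH = 5.89, so pH = 14.00 − pOH = 8.11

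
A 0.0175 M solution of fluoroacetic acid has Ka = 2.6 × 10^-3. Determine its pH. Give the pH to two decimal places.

pH = 2.25

FCH2COOH ⇌ FCH2COO- + H+
Ka = x²/(0.0175 − x) = 2.6 × 10^-3
x is not negligible relative to C₀; solve x² + 0.0026·x − 4.55e-05 = 0.
x = (−Ka + √(Ka² + 4·Ka·C₀))/2 = 5.57 × 10^-3 M
pH = −log[H+] = −log(5.57 × 10^-3) = 2.25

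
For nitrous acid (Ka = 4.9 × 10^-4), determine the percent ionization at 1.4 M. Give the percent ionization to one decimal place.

1.9%

HNO2 ⇌ NO2- + H+; let x = [H+] at equilibrium.
x ≈ √(Ka·C₀) = √(4.9 × 10^-4 × 1.4) = 2.62 × 10^-2 M
Fraction ionized = 2.62 × 10^-2 / 1.4 = 0.0187 → 1.9%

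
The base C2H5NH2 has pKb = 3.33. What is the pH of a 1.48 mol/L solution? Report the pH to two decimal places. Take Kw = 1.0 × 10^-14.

C2H5NH2 + H2O ⇌ C2H5NH3+ + OH-
Kb = 10^(−3.33) = 4.68 × 10^-4
Let x = [OH-] at equilibrium. Kb = x²/(1.48 − x).
Neglecting x in the denominator: x = √(4.68 × 10^-4 × 1.48) = 2.63 × 10^-2 M
(x/C₀ = 1.8% < 5%, so the approximation holds.)
pOH = −log(2.63 × 10^-2) = 1.58; pH = 14.00 − 1.58 = 12.42

pH = 12.42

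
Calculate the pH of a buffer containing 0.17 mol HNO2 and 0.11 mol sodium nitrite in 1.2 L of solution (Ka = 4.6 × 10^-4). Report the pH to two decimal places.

pH = 3.15

pKa = −log(4.6 × 10^-4) = 3.337
Henderson–Hasselbalch: pH = pKa + log([NO2-]/[HNO2]) = 3.337 + log(0.11/0.17)
pH = 3.337 + (-0.189) = 3.15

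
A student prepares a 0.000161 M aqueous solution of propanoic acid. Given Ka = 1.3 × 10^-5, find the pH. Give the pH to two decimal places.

pH = 4.40

CH3CH2COOH ⇌ CH3CH2COO- + H+
From the ICE table, Ka = x²/(0.000161 − x) = 1.3 × 10^-5.
x is not negligible relative to C₀; solve x² + 1.3e-05·x − 2.09e-09 = 0.
x = [−1.3e-05 + √(1.3e-05² + 8.37e-09)]/2 = 3.97 × 10^-5 M
pH = −log[H+] = −log(3.97 × 10^-5) = 4.40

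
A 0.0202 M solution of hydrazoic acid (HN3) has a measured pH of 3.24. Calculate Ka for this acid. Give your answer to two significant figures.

[H+] = 10^(-3.24) = 5.75 × 10^-4 M
At equilibrium [HA] = 0.0202 − 5.75 × 10^-4 = 1.96 × 10^-2 M
Ka = [H+][A-]/[HA] = (5.75 × 10^-4)² / 1.96 × 10^-2 = 1.7 × 10^-5

Ka = 1.7 × 10^-5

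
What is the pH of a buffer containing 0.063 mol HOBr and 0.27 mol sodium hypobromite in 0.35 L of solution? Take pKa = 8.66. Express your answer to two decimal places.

pH = 9.29

Henderson–Hasselbalch: pH = pKa + log([OBr-]/[HOBr]) = 8.66 + log(0.27/0.063)
pH = 8.66 + (+0.632) = 9.29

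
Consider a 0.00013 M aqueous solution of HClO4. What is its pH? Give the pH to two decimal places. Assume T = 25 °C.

pH = 3.89

HClO4 is a strong acid and dissociates completely, so [H+] = 0.00013 M.
pH = -log(0.00013) = 3.89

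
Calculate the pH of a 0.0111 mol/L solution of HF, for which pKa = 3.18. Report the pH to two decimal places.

pH = 2.62

HF ⇌ F- + H+
Ka = 10^(−3.18) = 6.61 × 10^-4
Ka = [H+]²/(0.0111 − [H+]) = 6.61 × 10^-4
[H+] is not negligible relative to C₀; solve [H+]² + 0.000661·[H+] − 7.34e-06 = 0.
[H+] = [−0.000661 + √(0.000661² + 2.93e-05)]/2 = 2.40 × 10^-3 M
pH = −log[H+] = −log(2.40 × 10^-3) = 2.62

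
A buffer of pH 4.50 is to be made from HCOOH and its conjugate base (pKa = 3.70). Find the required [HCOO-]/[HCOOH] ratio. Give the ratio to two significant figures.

pH = pKa + log(r) ⇒ log(r) = 4.50 − 3.70 = +0.80
r = [HCOO-]/[HCOOH] = 10^(+0.80) = 6.31

ratio = 6.3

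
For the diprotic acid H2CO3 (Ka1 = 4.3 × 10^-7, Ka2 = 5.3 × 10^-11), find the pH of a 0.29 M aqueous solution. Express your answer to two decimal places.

pH = 3.45

Ka1 ≫ Ka2, so treat the first dissociation as the only significant source of H+.
Ka1 = x²/(0.29 − x) = 4.3 × 10^-7
x ≈ √(4.3 × 10^-7 × 0.29) = 3.53 × 10^-4 M
pH = −log(3.53 × 10^-4) = 3.45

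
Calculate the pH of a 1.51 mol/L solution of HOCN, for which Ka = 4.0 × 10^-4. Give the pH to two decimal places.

HOCN ⇌ OCN- + H+
Ka = [H+]²/(1.51 − [H+]) = 4.0 × 10^-4
Assume [H+] ≪ 1.51: [H+] ≈ √(4.0 × 10^-4 × 1.51) = 2.46 × 10^-2 M
Check: 1.6% ionized — well under 5%, approximation valid.
pH = −log(2.46 × 10^-2) = 1.61

pH = 1.61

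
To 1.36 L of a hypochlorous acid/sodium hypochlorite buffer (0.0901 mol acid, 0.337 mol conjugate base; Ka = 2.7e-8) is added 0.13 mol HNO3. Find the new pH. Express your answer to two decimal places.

After neutralization: n(HOCl) = 0.22 mol, n(OCl-) = 0.207 mol.
pKa = −log(2.7 × 10^-8) = 7.569
pH = pKa + log(n_OCl-/n_HOCl) = 7.569 + log(0.207/0.22) = 7.569 + (-0.026)

pH = 7.54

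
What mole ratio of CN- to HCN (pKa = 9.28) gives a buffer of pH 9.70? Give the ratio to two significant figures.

pH = pKa + log(r) ⇒ log(r) = 9.70 − 9.28 = +0.42
r = [CN-]/[HCN] = 10^(+0.42) = 2.63

ratio = 2.6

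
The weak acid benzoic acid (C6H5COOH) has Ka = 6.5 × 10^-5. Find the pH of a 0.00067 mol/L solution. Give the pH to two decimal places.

C6H5COOH ⇌ C6H5COO- + H+
Ka = [H+]²/(0.00067 − [H+]) = 6.5 × 10^-5
Here C₀/Ka ≈ 10.3, so the small-[H+] approximation fails. Use the quadratic:
[H+] = [−6.5e-05 + √(6.5e-05² + 1.74e-07)]/2 = 1.79 × 10^-4 M
pH = −log(1.79 × 10^-4) = 3.75

pH = 3.75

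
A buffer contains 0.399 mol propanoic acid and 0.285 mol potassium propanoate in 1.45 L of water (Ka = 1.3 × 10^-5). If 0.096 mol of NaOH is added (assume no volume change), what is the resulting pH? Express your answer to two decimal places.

After neutralization: n(CH3CH2COOH) = 0.303 mol, n(CH3CH2COO-) = 0.381 mol.
pKa = −log(1.3 × 10^-5) = 4.886
pH = pKa + log(n_CH3CH2COO-/n_CH3CH2COOH) = 4.886 + log(0.381/0.303) = 4.886 + (+0.099)

pH = 4.99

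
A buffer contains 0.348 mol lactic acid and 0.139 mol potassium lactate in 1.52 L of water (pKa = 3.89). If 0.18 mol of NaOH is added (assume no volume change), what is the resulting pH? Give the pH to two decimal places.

OH- converts CH3CH(OH)COOH to CH3CH(OH)COO-: CH3CH(OH)COOH → 0.168 mol, CH3CH(OH)COO- → 0.319 mol.
Henderson–Hasselbalch with mole ratio 0.319/0.168: pH = 3.89 + (+0.278)

pH = 4.17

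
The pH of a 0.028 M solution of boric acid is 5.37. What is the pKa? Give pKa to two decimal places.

pKa = 9.19

[H+] = 10^(-5.37) = 4.27 × 10^-6 M
At equilibrium [HA] = 0.028 − 4.27 × 10^-6 = 2.80 × 10^-2 M
Ka = [H+][A-]/[HA] = (4.27 × 10^-6)² / 2.80 × 10^-2 = 6.51 × 10^-10
pKa = -log(6.51 × 10^-10) = 9.19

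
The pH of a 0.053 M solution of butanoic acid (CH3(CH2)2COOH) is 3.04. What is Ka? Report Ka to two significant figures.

[H+] = 10^(-3.04) = 9.12 × 10^-4 M
At equilibrium [HA] = 0.053 − 9.12 × 10^-4 = 5.21 × 10^-2 M
Ka = [H+][A-]/[HA] = (9.12 × 10^-4)² / 5.21 × 10^-2 = 1.6 × 10^-5

Ka = 1.6 × 10^-5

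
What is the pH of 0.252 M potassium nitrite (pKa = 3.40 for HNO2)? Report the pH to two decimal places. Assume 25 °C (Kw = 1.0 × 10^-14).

pH = 8.40

NO2- is the conjugate base of the weak acid HNO2.
Ka = 10^(−3.40) = 3.98 × 10^-4
Kb = Kw/Ka = 1.0×10^-14 / 3.98 × 10^-4 = 2.51 × 10^-11
Let x = [OH-] at equilibrium. Kb = x²/(0.252 − x).
Neglecting x in the denominator: x = √(2.51 × 10^-11 × 0.252) = 2.51 × 10^-6 M
pOH = −log(2.51 × 10^-6) = 5.60; pH = 14.00 − 5.60 = 8.40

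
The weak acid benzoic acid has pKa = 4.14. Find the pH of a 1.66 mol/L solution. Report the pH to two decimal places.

C6H5COOH ⇌ C6H5COO- + H+
Ka = 10^(−4.14) = 7.24 × 10^-5
Ka = [H+]²/(1.66 − [H+]) = 7.24 × 10^-5
Neglecting [H+] in the denominator: [H+] = √(7.24 × 10^-5 × 1.66) = 1.10 × 10^-2 M
Check: 0.66% ionized — well under 5%, approximation valid.
pH = −log(1.10 × 10^-2) = 1.96

pH = 1.96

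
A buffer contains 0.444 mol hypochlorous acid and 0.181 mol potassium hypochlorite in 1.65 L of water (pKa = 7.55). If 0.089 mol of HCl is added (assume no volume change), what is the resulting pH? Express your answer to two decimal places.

Added H+ converts OCl- to HOCl: HOCl → 0.533 mol, OCl- → 0.092 mol.
pH = pKa + log(n_OCl-/n_HOCl) = 7.55 + log(0.092/0.533) = 7.55 + (-0.763)

pH = 6.79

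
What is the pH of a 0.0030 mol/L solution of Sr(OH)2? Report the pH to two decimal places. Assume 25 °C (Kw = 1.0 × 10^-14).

Sr(OH)2 is a strong base (each formula unit releases 2 OH-); [OH-] = 0.006 M.
pOH = -log(0.006) = 2.22
pH = 14.00 - 2.22 = 11.78

pH = 11.78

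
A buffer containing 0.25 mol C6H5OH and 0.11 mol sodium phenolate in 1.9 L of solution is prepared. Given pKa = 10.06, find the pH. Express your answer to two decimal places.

pH = 9.70

pH = pKa + log([A⁻]/[HA]) = 10.06 + log(0.11/0.25)
pH = 10.06 + (-0.357) = 9.70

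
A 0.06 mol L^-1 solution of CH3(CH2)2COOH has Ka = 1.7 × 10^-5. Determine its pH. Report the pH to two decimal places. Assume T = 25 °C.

CH3(CH2)2COOH ⇌ CH3(CH2)2COO- + H+
From the ICE table, Ka = x²/(0.06 − x) = 1.7 × 10^-5.
Neglecting x in the denominator: x = √(1.7 × 10^-5 × 0.06) = 1.01 × 10^-3 M
pH = −log[H+] = −log(1.01 × 10^-3) = 3.00

pH = 3.00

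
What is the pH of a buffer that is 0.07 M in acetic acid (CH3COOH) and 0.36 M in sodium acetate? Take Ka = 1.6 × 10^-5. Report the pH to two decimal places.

pH = 5.51

pKa = −log(1.6 × 10^-5) = 4.796
Using pH = pKa + log([base]/[acid]) with [base]/[acid] = 0.36/0.07:
pH = 4.796 + (+0.711) = 5.51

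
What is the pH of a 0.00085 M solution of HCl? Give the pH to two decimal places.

pH = 3.07

HCl is a strong acid and dissociates completely, so [H+] = 0.00085 M.
pH = -log(0.00085) = 3.07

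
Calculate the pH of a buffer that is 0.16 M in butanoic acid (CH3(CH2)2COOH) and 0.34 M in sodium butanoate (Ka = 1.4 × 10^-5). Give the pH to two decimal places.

pKa = −log(1.4 × 10^-5) = 4.854
Henderson–Hasselbalch: pH = pKa + log([CH3(CH2)2COO-]/[CH3(CH2)2COOH]) = 4.854 + log(0.34/0.16)
pH = 4.854 + (+0.327) = 5.18

pH = 5.18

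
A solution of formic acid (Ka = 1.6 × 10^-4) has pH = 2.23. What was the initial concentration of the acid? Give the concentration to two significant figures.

C₀ = 2.2 × 10^-1 M

[H+] = 10^(-2.23) = 5.89 × 10^-3 M = x
Ka = x²/(C₀ − x) ⇒ C₀ = x + x²/Ka
C₀ = 5.89 × 10^-3 + (5.89 × 10^-3)²/(1.6 × 10^-4) = 2.23 × 10^-1 M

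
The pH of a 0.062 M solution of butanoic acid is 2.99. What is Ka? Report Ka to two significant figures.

Ka = 1.7 × 10^-5

[H+] = 10^(-2.99) = 1.02 × 10^-3 M
At equilibrium [HA] = 0.062 − 1.02 × 10^-3 = 6.10 × 10^-2 M
Ka = [H+][A-]/[HA] = (1.02 × 10^-3)² / 6.10 × 10^-2 = 1.7 × 10^-5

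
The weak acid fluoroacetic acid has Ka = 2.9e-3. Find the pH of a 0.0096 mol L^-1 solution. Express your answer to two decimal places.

FCH2COOH ⇌ FCH2COO- + H+
Let x = [H+] at equilibrium. Ka = x²/(0.0096 − x).
Here C₀/Ka ≈ 3.31, so the small-x approximation fails. Use the quadratic:
x = [−0.0029 + √(0.0029² + 0.000111)]/2 = 4.02 × 10^-3 M
pH = −log[H+] = −log(4.02 × 10^-3) = 2.40

pH = 2.40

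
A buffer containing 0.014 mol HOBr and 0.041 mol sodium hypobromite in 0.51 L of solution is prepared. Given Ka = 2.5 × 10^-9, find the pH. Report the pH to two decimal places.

pH = 9.07

pKa = −log(2.5 × 10^-9) = 8.602
Using pH = pKa + log([base]/[acid]) with [base]/[acid] = 0.041/0.014:
pH = 8.602 + (+0.467) = 9.07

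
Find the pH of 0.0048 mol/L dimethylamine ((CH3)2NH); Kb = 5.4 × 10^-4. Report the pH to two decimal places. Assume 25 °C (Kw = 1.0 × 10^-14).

pH = 11.13

(CH3)2NH + H2O ⇌ (CH3)2NH2+ + OH-
From the ICE table, Kb = [OH-]²/(0.0048 − [OH-]) = 5.4 × 10^-4.
Here C₀/Kb ≈ 8.89, so the small-[OH-] approximation fails. Use the quadratic:
[OH-] = (−Kb + √(Kb² + 4·Kb·C₀))/2 = 1.36 × 10^-3 M
pOH = −log(1.36 × 10^-3) = 2.87; pH = 14.00 − 2.87 = 11.13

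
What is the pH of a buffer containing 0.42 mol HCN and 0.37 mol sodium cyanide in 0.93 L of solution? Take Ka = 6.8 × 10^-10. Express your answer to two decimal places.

pKa = −log(6.8 × 10^-10) = 9.167
Henderson–Hasselbalch: pH = pKa + log([CN-]/[HCN]) = 9.167 + log(0.37/0.42)
pH = 9.167 + (-0.055) = 9.11

pH = 9.11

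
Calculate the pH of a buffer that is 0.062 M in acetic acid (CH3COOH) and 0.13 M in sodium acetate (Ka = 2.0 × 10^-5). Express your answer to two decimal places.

pH = 5.02

pKa = −log(2.0 × 10^-5) = 4.699
pH = pKa + log([A⁻]/[HA]) = 4.699 + log(0.13/0.062)
pH = 4.699 + (+0.322) = 5.02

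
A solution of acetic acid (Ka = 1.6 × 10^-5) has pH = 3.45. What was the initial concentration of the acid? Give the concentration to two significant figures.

[H+] = 10^(-3.45) = 3.55 × 10^-4 M = x
Ka = x²/(C₀ − x) ⇒ C₀ = x + x²/Ka
C₀ = 3.55 × 10^-4 + (3.55 × 10^-4)²/(1.6 × 10^-5) = 8.23 × 10^-3 M

C₀ = 8.2 × 10^-3 M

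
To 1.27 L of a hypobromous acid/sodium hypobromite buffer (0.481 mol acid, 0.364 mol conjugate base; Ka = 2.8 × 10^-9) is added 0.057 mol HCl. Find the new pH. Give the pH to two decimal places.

pH = 8.31

After neutralization: n(HOBr) = 0.538 mol, n(OBr-) = 0.307 mol.
pKa = −log(2.8 × 10^-9) = 8.553
Henderson–Hasselbalch with mole ratio 0.307/0.538: pH = 8.553 + (-0.244)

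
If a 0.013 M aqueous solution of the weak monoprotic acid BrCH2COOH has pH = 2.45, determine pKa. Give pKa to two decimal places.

[H+] = 10^(-2.45) = 3.55 × 10^-3 M
At equilibrium [HA] = 0.013 − 3.55 × 10^-3 = 9.45 × 10^-3 M
Ka = [H+][A-]/[HA] = (3.55 × 10^-3)² / 9.45 × 10^-3 = 1.33 × 10^-3
pKa = -log(1.33 × 10^-3) = 2.88

pKa = 2.88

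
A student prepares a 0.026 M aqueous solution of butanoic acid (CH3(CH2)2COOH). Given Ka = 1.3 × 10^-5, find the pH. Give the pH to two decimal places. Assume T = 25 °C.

pH = 3.24

CH3(CH2)2COOH ⇌ CH3(CH2)2COO- + H+
Ka = [H+]²/(0.026 − [H+]) = 1.3 × 10^-5
Assume [H+] ≪ 0.026: [H+] ≈ √(1.3 × 10^-5 × 0.026) = 5.81 × 10^-4 M
pH = −log(5.81 × 10^-4) = 3.24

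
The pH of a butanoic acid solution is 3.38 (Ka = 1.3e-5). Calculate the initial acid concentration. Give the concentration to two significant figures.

C₀ = 1.4 × 10^-2 M

[H+] = 10^(-3.38) = 4.17 × 10^-4 M = x
Ka = x²/(C₀ − x) ⇒ C₀ = x + x²/Ka
C₀ = 4.17 × 10^-4 + (4.17 × 10^-4)²/(1.3 × 10^-5) = 1.38 × 10^-2 M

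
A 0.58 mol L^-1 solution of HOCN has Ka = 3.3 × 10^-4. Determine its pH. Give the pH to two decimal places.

HOCN ⇌ OCN- + H+
Ka = [H+]²/(0.58 − [H+]) = 3.3 × 10^-4
Neglecting [H+] in the denominator: [H+] = √(3.3 × 10^-4 × 0.58) = 1.38 × 10^-2 M
([H+]/C₀ = 2.4% < 5%, so the approximation holds.)
pH = −log[H+] = −log(1.38 × 10^-2) = 1.86

pH = 1.86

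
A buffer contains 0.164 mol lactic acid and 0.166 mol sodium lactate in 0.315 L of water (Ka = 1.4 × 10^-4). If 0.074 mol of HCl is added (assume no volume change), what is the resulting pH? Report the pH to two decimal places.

pH = 3.44

After neutralization: n(CH3CH(OH)COOH) = 0.238 mol, n(CH3CH(OH)COO-) = 0.092 mol.
pKa = −log(1.4 × 10^-4) = 3.854
pH = pKa + log(n_CH3CH(OH)COO-/n_CH3CH(OH)COOH) = 3.854 + log(0.092/0.238) = 3.854 + (-0.413)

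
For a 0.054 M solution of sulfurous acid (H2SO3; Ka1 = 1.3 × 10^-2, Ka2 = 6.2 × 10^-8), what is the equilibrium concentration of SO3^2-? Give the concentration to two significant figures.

First ionization gives [H+] ≈ [HSO3-] = 2.08 × 10^-2 M.
Second step: Ka2 = [H+][SO3^2-]/[HSO3-] ≈ [SO3^2-] (since [H+] ≈ [HSO3-]).
So [SO3^2-] ≈ Ka2.

6.2 × 10^-8 M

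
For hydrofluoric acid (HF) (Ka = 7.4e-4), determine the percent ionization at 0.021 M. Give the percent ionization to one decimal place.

HF ⇌ F- + H+; let x = [H+] at equilibrium.
Solve x² + 0.00074x − 1.55e-05 = 0 → x = 3.59 × 10^-3 M
% ionization = x/C₀ × 100% = 3.59 × 10^-3/0.021 × 100% = 17.1%

17.1%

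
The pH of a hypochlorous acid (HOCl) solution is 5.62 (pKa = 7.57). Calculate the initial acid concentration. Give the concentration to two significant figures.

[H+] = 10^(-5.62) = 2.40 × 10^-6 M = x
Ka = 10^(−7.57) = 2.69 × 10^-8
Ka = x²/(C₀ − x) ⇒ C₀ = x + x²/Ka
C₀ = 2.40 × 10^-6 + (2.40 × 10^-6)²/(2.69 × 10^-8) = 2.17 × 10^-4 M

C₀ = 2.2 × 10^-4 M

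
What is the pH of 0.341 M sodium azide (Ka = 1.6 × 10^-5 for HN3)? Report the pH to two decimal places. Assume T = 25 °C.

pH = 9.16

N3- is the conjugate base of the weak acid HN3.
Kb = Kw/Ka = 1.0×10^-14 / 1.6 × 10^-5 = 6.25 × 10^-10
Kb = [OH-]²/(0.341 − [OH-]) = 6.25 × 10^-10
Assume [OH-] ≪ 0.341: [OH-] ≈ √(6.25 × 10^-10 × 0.341) = 1.46 × 10^-5 M
Check: 0.0043% ionized — well under 5%, approximation valid.
pOH = −log(1.46 × 10^-5) = 4.84; pH = 14.00 − 4.84 = 9.16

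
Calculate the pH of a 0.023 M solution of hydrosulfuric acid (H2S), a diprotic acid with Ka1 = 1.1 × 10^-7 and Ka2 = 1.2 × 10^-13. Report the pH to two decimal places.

Ka1 ≫ Ka2, so treat the first dissociation as the only significant source of H+.
Ka1 = x²/(0.023 − x) = 1.1 × 10^-7
x ≈ √(1.1 × 10^-7 × 0.023) = 5.03 × 10^-5 M
pH = −log(5.03 × 10^-5) = 4.30

pH = 4.30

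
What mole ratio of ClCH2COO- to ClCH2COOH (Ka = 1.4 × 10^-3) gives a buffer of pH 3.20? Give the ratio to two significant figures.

pKa = -log(1.4 × 10^-3) = 2.854
pH = pKa + log(r) ⇒ log(r) = 3.20 − 2.854 = +0.346
r = [ClCH2COO-]/[ClCH2COOH] = 10^(+0.346) = 2.22

ratio = 2.2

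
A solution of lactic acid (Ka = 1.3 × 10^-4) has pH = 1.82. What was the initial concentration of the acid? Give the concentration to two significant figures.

C₀ = 1.8 M

[H+] = 10^(-1.82) = 1.51 × 10^-2 M = x
Ka = x²/(C₀ − x) ⇒ C₀ = x + x²/Ka
C₀ = 1.51 × 10^-2 + (1.51 × 10^-2)²/(1.3 × 10^-4) = 1.77 M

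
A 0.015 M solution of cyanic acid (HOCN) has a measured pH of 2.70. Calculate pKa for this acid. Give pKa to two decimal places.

pKa = 3.51

[H+] = 10^(-2.70) = 2.00 × 10^-3 M
At equilibrium [HA] = 0.015 − 2.00 × 10^-3 = 1.30 × 10^-2 M
Ka = [H+][A-]/[HA] = (2.00 × 10^-3)² / 1.30 × 10^-2 = 3.08 × 10^-4
pKa = -log(3.08 × 10^-4) = 3.51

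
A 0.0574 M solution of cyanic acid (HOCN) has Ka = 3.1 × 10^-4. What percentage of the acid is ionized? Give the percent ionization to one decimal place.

HOCN ⇌ OCN- + H+; let x = [H+] at equilibrium.
Ka = x²/(C₀ − x); solving the quadratic gives x = 4.07 × 10^-3 M.
% ionization = x/C₀ × 100% = 4.07 × 10^-3/0.0574 × 100% = 7.1%

7.1%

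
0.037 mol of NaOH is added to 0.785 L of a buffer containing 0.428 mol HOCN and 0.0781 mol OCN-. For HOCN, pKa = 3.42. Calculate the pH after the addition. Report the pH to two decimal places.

OH- converts HOCN to OCN-: HOCN → 0.391 mol, OCN- → 0.115 mol.
Henderson–Hasselbalch with mole ratio 0.115/0.391: pH = 3.42 + (-0.531)

pH = 2.89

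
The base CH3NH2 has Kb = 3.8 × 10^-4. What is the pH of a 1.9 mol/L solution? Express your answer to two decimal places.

CH3NH2 + H2O ⇌ CH3NH3+ + OH-
From the ICE table, Kb = x²/(1.9 − x) = 3.8 × 10^-4.
Assume x ≪ 1.9: x ≈ √(3.8 × 10^-4 × 1.9) = 2.69 × 10^-2 M
pOH = 1.57, so pH = 14.00 − pOH = 12.43

pH = 12.43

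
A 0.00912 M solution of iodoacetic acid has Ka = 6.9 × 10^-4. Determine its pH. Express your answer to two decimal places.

pH = 2.66

ICH2COOH ⇌ ICH2COO- + H+
From the ICE table, Ka = [H+]²/(0.00912 − [H+]) = 6.9 × 10^-4.
The 5% rule fails; solving [H+]² + Ka·[H+] − Ka·C₀ = 0 exactly:
[H+] = (−Ka + √(Ka² + 4·Ka·C₀))/2 = 2.19 × 10^-3 M
pH = −log[H+] = −log(2.19 × 10^-3) = 2.66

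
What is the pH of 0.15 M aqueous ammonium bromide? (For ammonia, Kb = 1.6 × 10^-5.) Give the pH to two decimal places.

pH = 5.01

NH4+ is the conjugate acid of the weak base NH3.
Ka = Kw/Kb = 1.0×10^-14 / 1.6 × 10^-5 = 6.25 × 10^-10
From the ICE table, Ka = [H+]²/(0.15 − [H+]) = 6.25 × 10^-10.
Since Ka ≪ C₀, [H+] ≈ √(Ka·C₀) = 9.68 × 10^-6 M.
Check: 0.0065% ionized — well under 5%, approximation valid.
pH = −log[H+] = −log(9.68 × 10^-6) = 5.01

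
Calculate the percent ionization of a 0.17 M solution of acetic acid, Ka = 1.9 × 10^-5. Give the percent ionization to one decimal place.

CH3COOH ⇌ CH3COO- + H+; let x = [H+] at equilibrium.
x ≈ √(Ka·C₀) = √(1.9 × 10^-5 × 0.17) = 1.80 × 10^-3 M
% ionization = x/C₀ × 100% = 1.80 × 10^-3/0.17 × 100% = 1.1%

1.1%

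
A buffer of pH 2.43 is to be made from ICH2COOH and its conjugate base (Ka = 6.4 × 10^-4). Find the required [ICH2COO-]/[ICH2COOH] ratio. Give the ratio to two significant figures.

pKa = -log(6.4 × 10^-4) = 3.194
pH = pKa + log(r) ⇒ log(r) = 2.43 − 3.194 = -0.764
r = [ICH2COO-]/[ICH2COOH] = 10^(-0.764) = 0.172

ratio = 0.17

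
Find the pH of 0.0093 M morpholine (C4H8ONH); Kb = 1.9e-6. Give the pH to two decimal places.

pH = 10.12

C4H8ONH + H2O ⇌ C4H8ONH2+ + OH-
Let x = [OH-] at equilibrium. Kb = x²/(0.0093 − x).
Assume x ≪ 0.0093: x ≈ √(1.9 × 10^-6 × 0.0093) = 1.33 × 10^-4 M
pOH = 3.88, so pH = 14.00 − pOH = 10.12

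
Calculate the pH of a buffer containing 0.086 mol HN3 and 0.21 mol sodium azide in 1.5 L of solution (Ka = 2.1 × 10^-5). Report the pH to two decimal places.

pH = 5.07

pKa = −log(2.1 × 10^-5) = 4.678
pH = pKa + log([A⁻]/[HA]) = 4.678 + log(0.21/0.086)
pH = 4.678 + (+0.388) = 5.07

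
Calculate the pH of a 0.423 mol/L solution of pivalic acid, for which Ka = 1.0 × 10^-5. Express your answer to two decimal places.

(CH3)3CCOOH ⇌ (CH3)3CCOO- + H+
Ka = [H+]²/(0.423 − [H+]) = 1.0 × 10^-5
Since Ka ≪ C₀, [H+] ≈ √(Ka·C₀) = 2.06 × 10^-3 M.
pH = −log(2.06 × 10^-3) = 2.69

pH = 2.69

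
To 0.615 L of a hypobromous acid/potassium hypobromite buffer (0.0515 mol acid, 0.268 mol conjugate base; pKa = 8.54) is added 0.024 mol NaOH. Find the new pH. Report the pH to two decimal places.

After neutralization: n(HOBr) = 0.0275 mol, n(OBr-) = 0.292 mol.
Henderson–Hasselbalch with mole ratio 0.292/0.0275: pH = 8.54 + (+1.026)

pH = 9.57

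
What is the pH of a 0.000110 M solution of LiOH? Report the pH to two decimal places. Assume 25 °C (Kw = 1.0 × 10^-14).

LiOH is a strong base; [OH-] = 0.00011 M.
pOH = -log(0.00011) = 3.96
pH = 14.00 - 3.96 = 10.04

pH = 10.04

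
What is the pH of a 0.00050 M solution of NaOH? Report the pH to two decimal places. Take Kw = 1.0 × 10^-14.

NaOH is a strong base; [OH-] = 0.0005 M.
pOH = -log(0.0005) = 3.30
pH = 14.00 - 3.30 = 10.70

pH = 10.70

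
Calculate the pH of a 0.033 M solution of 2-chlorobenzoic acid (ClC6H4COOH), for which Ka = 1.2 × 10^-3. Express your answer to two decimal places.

pH = 2.24

ClC6H4COOH ⇌ ClC6H4COO- + H+
Ka = x²/(0.033 − x) = 1.2 × 10^-3
x is not negligible relative to C₀; solve x² + 0.0012·x − 3.96e-05 = 0.
x = (−Ka + √(Ka² + 4·Ka·C₀))/2 = 5.72 × 10^-3 M
pH = −log(5.72 × 10^-3) = 2.24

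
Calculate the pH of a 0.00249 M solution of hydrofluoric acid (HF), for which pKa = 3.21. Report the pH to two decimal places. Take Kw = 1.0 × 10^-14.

HF ⇌ F- + H+
Ka = 10^(−3.21) = 6.17 × 10^-4
From the ICE table, Ka = [H+]²/(0.00249 − [H+]) = 6.17 × 10^-4.
[H+] is not negligible relative to C₀; solve [H+]² + 0.000617·[H+] − 1.54e-06 = 0.
[H+] = (−Ka + √(Ka² + 4·Ka·C₀))/2 = 9.69 × 10^-4 M
pH = −log[H+] = −log(9.69 × 10^-4) = 3.01

pH = 3.01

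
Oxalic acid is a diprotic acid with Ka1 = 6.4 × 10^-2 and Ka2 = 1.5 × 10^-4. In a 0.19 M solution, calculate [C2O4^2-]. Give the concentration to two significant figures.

1.5 × 10^-4 M

First ionization gives [H+] ≈ [HC2O4-] = 8.28 × 10^-2 M.
Second step: Ka2 = [H+][C2O4^2-]/[HC2O4-] ≈ [C2O4^2-] (since [H+] ≈ [HC2O4-]).
So [C2O4^2-] ≈ Ka2.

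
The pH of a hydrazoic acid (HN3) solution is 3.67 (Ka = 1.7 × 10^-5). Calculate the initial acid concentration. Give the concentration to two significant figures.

C₀ = 2.9 × 10^-3 M

[H+] = 10^(-3.67) = 2.14 × 10^-4 M = x
Ka = x²/(C₀ − x) ⇒ C₀ = x + x²/Ka
C₀ = 2.14 × 10^-4 + (2.14 × 10^-4)²/(1.7 × 10^-5) = 2.91 × 10^-3 M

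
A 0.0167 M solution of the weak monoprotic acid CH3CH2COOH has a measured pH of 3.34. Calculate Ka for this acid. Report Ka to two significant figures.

[H+] = 10^(-3.34) = 4.57 × 10^-4 M
At equilibrium [HA] = 0.0167 − 4.57 × 10^-4 = 1.62 × 10^-2 M
Ka = [H+][A-]/[HA] = (4.57 × 10^-4)² / 1.62 × 10^-2 = 1.3 × 10^-5

Ka = 1.3 × 10^-5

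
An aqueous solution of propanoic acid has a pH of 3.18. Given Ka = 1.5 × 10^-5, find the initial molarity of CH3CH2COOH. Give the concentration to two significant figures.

[H+] = 10^(-3.18) = 6.61 × 10^-4 M = x
Ka = x²/(C₀ − x) ⇒ C₀ = x + x²/Ka
C₀ = 6.61 × 10^-4 + (6.61 × 10^-4)²/(1.5 × 10^-5) = 2.98 × 10^-2 M

C₀ = 3.0 × 10^-2 M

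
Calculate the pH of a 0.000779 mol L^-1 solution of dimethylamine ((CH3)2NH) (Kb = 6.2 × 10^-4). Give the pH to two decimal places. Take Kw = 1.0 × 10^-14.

(CH3)2NH + H2O ⇌ (CH3)2NH2+ + OH-
Kb = x²/(0.000779 − x) = 6.2 × 10^-4
The 5% rule fails; solving x² + Kb·x − Kb·C₀ = 0 exactly:
x = (−Kb + √(Kb² + 4·Kb·C₀))/2 = 4.51 × 10^-4 M
pOH = −log(4.51 × 10^-4) = 3.35; pH = 14.00 − 3.35 = 10.65

pH = 10.65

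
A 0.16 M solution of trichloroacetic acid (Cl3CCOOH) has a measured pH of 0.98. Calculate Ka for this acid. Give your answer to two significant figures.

[H+] = 10^(-0.98) = 1.05 × 10^-1 M
At equilibrium [HA] = 0.16 − 1.05 × 10^-1 = 5.50 × 10^-2 M
Ka = [H+][A-]/[HA] = (1.05 × 10^-1)² / 5.50 × 10^-2 = 2.0 × 10^-1

Ka = 2.0 × 10^-1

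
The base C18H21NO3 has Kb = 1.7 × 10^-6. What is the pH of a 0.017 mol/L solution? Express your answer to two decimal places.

pH = 10.23

C18H21NO3 + H2O ⇌ C18H22NO3+ + OH-
Kb = x²/(0.017 − x) = 1.7 × 10^-6
Neglecting x in the denominator: x = √(1.7 × 10^-6 × 0.017) = 1.70 × 10^-4 M
Check: 1% ionized — well under 5%, approximation valid.
pOH = 3.77, so pH = 14.00 − pOH = 10.23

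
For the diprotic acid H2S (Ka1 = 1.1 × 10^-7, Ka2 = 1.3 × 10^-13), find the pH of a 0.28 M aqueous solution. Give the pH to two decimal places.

Ka1 ≫ Ka2, so treat the first dissociation as the only significant source of H+.
Ka1 = x²/(0.28 − x) = 1.1 × 10^-7
x ≈ √(1.1 × 10^-7 × 0.28) = 1.75 × 10^-4 M
pH = −log(1.75 × 10^-4) = 3.76

pH = 3.76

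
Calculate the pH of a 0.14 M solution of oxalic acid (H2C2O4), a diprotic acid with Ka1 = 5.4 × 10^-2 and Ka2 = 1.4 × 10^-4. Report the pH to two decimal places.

Since Ka1 ≫ Ka2, the first ionization dominates [H+].
Ka1 = x²/(0.14 − x) = 5.4 × 10^-2
Solving the quadratic: x = (−Ka1 + √(Ka1² + 4·Ka1·C₀))/2 = 6.40 × 10^-2 M
pH = −log(6.40 × 10^-2) = 1.19

pH = 1.19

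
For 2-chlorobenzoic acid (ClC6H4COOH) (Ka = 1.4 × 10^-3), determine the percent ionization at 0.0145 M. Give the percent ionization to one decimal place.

26.6%

ClC6H4COOH ⇌ ClC6H4COO- + H+; let x = [H+] at equilibrium.
Ka = x²/(C₀ − x); solving the quadratic gives x = 3.86 × 10^-3 M.
Fraction ionized = 3.86 × 10^-3 / 0.0145 = 0.2662 → 26.6%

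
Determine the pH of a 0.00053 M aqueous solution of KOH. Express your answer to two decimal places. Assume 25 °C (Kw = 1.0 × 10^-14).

pH = 10.72

KOH is a strong base; [OH-] = 0.00053 M.
pOH = -log(0.00053) = 3.28
pH = 14.00 - 3.28 = 10.72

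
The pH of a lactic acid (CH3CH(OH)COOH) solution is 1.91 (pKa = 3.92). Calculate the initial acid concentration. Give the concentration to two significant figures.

[H+] = 10^(-1.91) = 1.23 × 10^-2 M = x
Ka = 10^(−3.92) = 1.20 × 10^-4
Ka = x²/(C₀ − x) ⇒ C₀ = x + x²/Ka
C₀ = 1.23 × 10^-2 + (1.23 × 10^-2)²/(1.20 × 10^-4) = 1.27 M

C₀ = 1.3 M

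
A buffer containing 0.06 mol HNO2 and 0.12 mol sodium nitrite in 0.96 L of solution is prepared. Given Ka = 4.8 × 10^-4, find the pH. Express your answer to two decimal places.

pKa = −log(4.8 × 10^-4) = 3.319
Using pH = pKa + log([base]/[acid]) with [base]/[acid] = 0.12/0.06:
pH = 3.319 + (+0.301) = 3.62

pH = 3.62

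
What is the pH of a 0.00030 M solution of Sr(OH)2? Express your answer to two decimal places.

Sr(OH)2 is a strong base (each formula unit releases 2 OH-); [OH-] = 0.0006 M.
pOH = -log(0.0006) = 3.22
pH = 14.00 - 3.22 = 10.78

pH = 10.78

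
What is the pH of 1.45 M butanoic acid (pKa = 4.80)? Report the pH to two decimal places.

pH = 2.32

CH3(CH2)2COOH ⇌ CH3(CH2)2COO- + H+
Ka = 10^(−4.80) = 1.58 × 10^-5
Let x = [H+] at equilibrium. Ka = x²/(1.45 − x).
Neglecting x in the denominator: x = √(1.58 × 10^-5 × 1.45) = 4.79 × 10^-3 M
Check: 0.33% ionized — well under 5%, approximation valid.
pH = −log(4.79 × 10^-3) = 2.32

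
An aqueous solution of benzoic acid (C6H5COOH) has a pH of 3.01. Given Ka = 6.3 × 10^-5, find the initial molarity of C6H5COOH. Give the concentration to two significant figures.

C₀ = 1.6 × 10^-2 M

[H+] = 10^(-3.01) = 9.77 × 10^-4 M = x
Ka = x²/(C₀ − x) ⇒ C₀ = x + x²/Ka
C₀ = 9.77 × 10^-4 + (9.77 × 10^-4)²/(6.3 × 10^-5) = 1.61 × 10^-2 M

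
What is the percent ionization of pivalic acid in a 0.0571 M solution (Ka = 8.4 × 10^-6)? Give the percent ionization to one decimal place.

1.2%

(CH3)3CCOOH ⇌ (CH3)3CCOO- + H+; let x = [H+] at equilibrium.
x ≈ √(Ka·C₀) = √(8.4 × 10^-6 × 0.0571) = 6.93 × 10^-4 M
% ionization = x/C₀ × 100% = 6.93 × 10^-4/0.0571 × 100% = 1.2%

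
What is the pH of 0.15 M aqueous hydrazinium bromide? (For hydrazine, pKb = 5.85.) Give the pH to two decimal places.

N2H5+ is the conjugate acid of the weak base N2H4.
Kb = 10^(−5.85) = 1.41 × 10^-6
Ka = Kw/Kb = 1.0×10^-14 / 1.41 × 10^-6 = 7.09 × 10^-9
Ka = [H+]²/(0.15 − [H+]) = 7.09 × 10^-9
Since Ka ≪ C₀, [H+] ≈ √(Ka·C₀) = 3.26 × 10^-5 M.
pH = −log(3.26 × 10^-5) = 4.49

pH = 4.49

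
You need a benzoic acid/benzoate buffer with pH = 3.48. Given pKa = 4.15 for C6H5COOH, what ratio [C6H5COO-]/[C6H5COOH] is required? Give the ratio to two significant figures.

ratio = 0.21

pH = pKa + log(r) ⇒ log(r) = 3.48 − 4.15 = -0.67
r = [C6H5COO-]/[C6H5COOH] = 10^(-0.67) = 0.214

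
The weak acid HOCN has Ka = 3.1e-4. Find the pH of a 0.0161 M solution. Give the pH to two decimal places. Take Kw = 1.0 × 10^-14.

pH = 2.68

HOCN ⇌ OCN- + H+
From the ICE table, Ka = [H+]²/(0.0161 − [H+]) = 3.1 × 10^-4.
[H+] is not negligible relative to C₀; solve [H+]² + 0.00031·[H+] − 4.99e-06 = 0.
[H+] = [−0.00031 + √(0.00031² + 2e-05)]/2 = 2.08 × 10^-3 M
pH = −log(2.08 × 10^-3) = 2.68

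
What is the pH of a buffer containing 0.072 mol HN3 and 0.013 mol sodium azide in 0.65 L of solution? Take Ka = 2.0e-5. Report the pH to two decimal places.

pKa = −log(2.0 × 10^-5) = 4.699
Henderson–Hasselbalch: pH = pKa + log([N3-]/[HN3]) = 4.699 + log(0.013/0.072)
pH = 4.699 + (-0.743) = 3.96

pH = 3.96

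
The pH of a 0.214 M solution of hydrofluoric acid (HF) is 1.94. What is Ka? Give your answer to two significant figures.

[H+] = 10^(-1.94) = 1.15 × 10^-2 M
At equilibrium [HA] = 0.214 − 1.15 × 10^-2 = 2.02 × 10^-1 M
Ka = [H+][A-]/[HA] = (1.15 × 10^-2)² / 2.02 × 10^-1 = 6.5 × 10^-4

Ka = 6.5 × 10^-4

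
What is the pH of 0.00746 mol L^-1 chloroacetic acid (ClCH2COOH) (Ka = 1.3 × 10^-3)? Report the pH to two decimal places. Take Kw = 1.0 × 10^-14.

ClCH2COOH ⇌ ClCH2COO- + H+
From the ICE table, Ka = [H+]²/(0.00746 − [H+]) = 1.3 × 10^-3.
[H+] is not negligible relative to C₀; solve [H+]² + 0.0013·[H+] − 9.7e-06 = 0.
[H+] = [−0.0013 + √(0.0013² + 3.88e-05)]/2 = 2.53 × 10^-3 M
pH = −log[H+] = −log(2.53 × 10^-3) = 2.60

pH = 2.60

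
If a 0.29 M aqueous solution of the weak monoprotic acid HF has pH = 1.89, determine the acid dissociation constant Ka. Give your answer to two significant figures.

[H+] = 10^(-1.89) = 1.29 × 10^-2 M
At equilibrium [HA] = 0.29 − 1.29 × 10^-2 = 2.77 × 10^-1 M
Ka = [H+][A-]/[HA] = (1.29 × 10^-2)² / 2.77 × 10^-1 = 6.0 × 10^-4

Ka = 6.0 × 10^-4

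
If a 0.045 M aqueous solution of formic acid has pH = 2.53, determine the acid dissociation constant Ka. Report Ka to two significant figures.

Ka = 2.1 × 10^-4

[H+] = 10^(-2.53) = 2.95 × 10^-3 M
At equilibrium [HA] = 0.045 − 2.95 × 10^-3 = 4.20 × 10^-2 M
Ka = [H+][A-]/[HA] = (2.95 × 10^-3)² / 4.20 × 10^-2 = 2.1 × 10^-4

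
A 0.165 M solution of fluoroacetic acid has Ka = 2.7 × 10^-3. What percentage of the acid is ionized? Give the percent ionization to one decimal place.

12.0%

FCH2COOH ⇌ FCH2COO- + H+; let x = [H+] at equilibrium.
Solve x² + 0.0027x − 0.000446 = 0 → x = 1.98 × 10^-2 M
% ionization = x/C₀ × 100% = 1.98 × 10^-2/0.165 × 100% = 12.0%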